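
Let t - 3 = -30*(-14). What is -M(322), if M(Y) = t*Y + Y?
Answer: -136528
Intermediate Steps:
t = 423 (t = 3 - 30*(-14) = 3 + 420 = 423)
M(Y) = 424*Y (M(Y) = 423*Y + Y = 424*Y)
-M(322) = -424*322 = -1*136528 = -136528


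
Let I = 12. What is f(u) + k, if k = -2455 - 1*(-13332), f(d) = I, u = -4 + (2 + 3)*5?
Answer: 10889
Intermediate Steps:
u = 21 (u = -4 + 5*5 = -4 + 25 = 21)
f(d) = 12
k = 10877 (k = -2455 + 13332 = 10877)
f(u) + k = 12 + 10877 = 10889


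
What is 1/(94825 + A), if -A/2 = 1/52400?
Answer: 26200/2484414999 ≈ 1.0546e-5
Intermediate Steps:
A = -1/26200 (A = -2/52400 = -2*1/52400 = -1/26200 ≈ -3.8168e-5)
1/(94825 + A) = 1/(94825 - 1/26200) = 1/(2484414999/26200) = 26200/2484414999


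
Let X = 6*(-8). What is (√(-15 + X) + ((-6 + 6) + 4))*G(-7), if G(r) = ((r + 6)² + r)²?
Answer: 144 + 108*I*√7 ≈ 144.0 + 285.74*I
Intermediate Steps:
X = -48
G(r) = (r + (6 + r)²)² (G(r) = ((6 + r)² + r)² = (r + (6 + r)²)²)
(√(-15 + X) + ((-6 + 6) + 4))*G(-7) = (√(-15 - 48) + ((-6 + 6) + 4))*(-7 + (6 - 7)²)² = (√(-63) + (0 + 4))*(-7 + (-1)²)² = (3*I*√7 + 4)*(-7 + 1)² = (4 + 3*I*√7)*(-6)² = (4 + 3*I*√7)*36 = 144 + 108*I*√7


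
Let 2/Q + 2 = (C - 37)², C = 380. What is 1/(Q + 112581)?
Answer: 117647/13244816909 ≈ 8.8825e-6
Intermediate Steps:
Q = 2/117647 (Q = 2/(-2 + (380 - 37)²) = 2/(-2 + 343²) = 2/(-2 + 117649) = 2/117647 ≈ 1.7000e-5)
1/(Q + 112581) = 1/(2/117647 + 112581) = 1/(13244816909/117647) = 117647/13244816909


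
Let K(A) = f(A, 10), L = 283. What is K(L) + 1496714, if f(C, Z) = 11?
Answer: 1496725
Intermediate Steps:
K(A) = 11
K(L) + 1496714 = 11 + 1496714 = 1496725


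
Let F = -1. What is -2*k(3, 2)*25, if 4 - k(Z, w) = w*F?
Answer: -300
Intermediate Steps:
k(Z, w) = 4 + w (k(Z, w) = 4 - w*(-1) = 4 - (-1)*w = 4 + w)
-2*k(3, 2)*25 = -2*(4 + 2)*25 = -2*6*25 = -12*25 = -300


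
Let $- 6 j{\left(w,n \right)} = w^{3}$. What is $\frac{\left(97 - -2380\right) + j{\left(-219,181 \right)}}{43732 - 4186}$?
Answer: $\frac{3506107}{79092} \approx 44.329$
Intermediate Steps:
$j{\left(w,n \right)} = - \frac{w^{3}}{6}$
$\frac{\left(97 - -2380\right) + j{\left(-219,181 \right)}}{43732 - 4186} = \frac{\left(97 - -2380\right) - \frac{\left(-219\right)^{3}}{6}}{43732 - 4186} = \frac{\left(97 + 2380\right) - - \frac{3501153}{2}}{39546} = \left(2477 + \frac{3501153}{2}\right) \frac{1}{39546} = \frac{3506107}{2} \cdot \frac{1}{39546} = \frac{3506107}{79092}$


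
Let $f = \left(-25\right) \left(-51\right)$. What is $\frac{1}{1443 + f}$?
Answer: $\frac{1}{2718} \approx 0.00036792$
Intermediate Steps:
$f = 1275$
$\frac{1}{1443 + f} = \frac{1}{1443 + 1275} = \frac{1}{2718}$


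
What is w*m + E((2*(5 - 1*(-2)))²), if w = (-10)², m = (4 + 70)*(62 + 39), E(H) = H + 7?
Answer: 747603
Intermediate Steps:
E(H) = 7 + H
m = 7474 (m = 74*101 = 7474)
w = 100
w*m + E((2*(5 - 1*(-2)))²) = 100*7474 + (7 + (2*(5 - 1*(-2)))²) = 747400 + (7 + (2*(5 + 2))²) = 747400 + (7 + (2*7)²) = 747400 + (7 + 14²) = 747400 + (7 + 196) = 747400 + 203 = 747603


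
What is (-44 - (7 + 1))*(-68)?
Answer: 3536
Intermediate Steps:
(-44 - (7 + 1))*(-68) = (-44 - 1*8)*(-68) = (-44 - 8)*(-68) = -52*(-68) = 3536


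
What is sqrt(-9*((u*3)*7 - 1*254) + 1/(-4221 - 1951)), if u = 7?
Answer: sqrt(9171028805)/3086 ≈ 31.032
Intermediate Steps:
sqrt(-9*((u*3)*7 - 1*254) + 1/(-4221 - 1951)) = sqrt(-9*((7*3)*7 - 1*254) + 1/(-4221 - 1951)) = sqrt(-9*(21*7 - 254) + 1/(-6172)) = sqrt(-9*(147 - 254) - 1/6172) = sqrt(-9*(-107) - 1/6172) = sqrt(963 - 1/6172) = sqrt(5943635/6172) = sqrt(9171028805)/3086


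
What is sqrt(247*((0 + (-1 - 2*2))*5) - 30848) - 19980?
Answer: -19980 + I*sqrt(37023) ≈ -19980.0 + 192.41*I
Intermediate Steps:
sqrt(247*((0 + (-1 - 2*2))*5) - 30848) - 19980 = sqrt(247*((0 + (-1 - 4))*5) - 30848) - 19980 = sqrt(247*((0 - 5)*5) - 30848) - 19980 = sqrt(247*(-5*5) - 30848) - 19980 = sqrt(247*(-25) - 30848) - 19980 = sqrt(-6175 - 30848) - 19980 = sqrt(-37023) - 19980 = I*sqrt(37023) - 19980 = -19980 + I*sqrt(37023)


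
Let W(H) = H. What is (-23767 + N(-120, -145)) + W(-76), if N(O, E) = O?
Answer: -23963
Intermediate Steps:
(-23767 + N(-120, -145)) + W(-76) = (-23767 - 120) - 76 = -23887 - 76 = -23963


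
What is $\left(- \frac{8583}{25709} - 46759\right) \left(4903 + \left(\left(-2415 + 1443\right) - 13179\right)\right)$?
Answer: $\frac{11117351083072}{25709} \approx 4.3243 \cdot 10^{8}$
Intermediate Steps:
$\left(- \frac{8583}{25709} - 46759\right) \left(4903 + \left(\left(-2415 + 1443\right) - 13179\right)\right) = \left(\left(-8583\right) \frac{1}{25709} - 46759\right) \left(4903 - 14151\right) = \left(- \frac{8583}{25709} - 46759\right) \left(4903 - 14151\right) = \left(- \frac{1202135714}{25709}\right) \left(-9248\right) = \frac{11117351083072}{25709}$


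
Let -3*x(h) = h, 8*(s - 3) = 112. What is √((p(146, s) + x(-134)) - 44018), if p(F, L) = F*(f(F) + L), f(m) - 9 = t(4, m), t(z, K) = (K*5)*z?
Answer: 2*√868821/3 ≈ 621.40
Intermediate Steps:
s = 17 (s = 3 + (⅛)*112 = 3 + 14 = 17)
x(h) = -h/3
t(z, K) = 5*K*z (t(z, K) = (5*K)*z = 5*K*z)
f(m) = 9 + 20*m (f(m) = 9 + 5*m*4 = 9 + 20*m)
p(F, L) = F*(9 + L + 20*F) (p(F, L) = F*((9 + 20*F) + L) = F*(9 + L + 20*F))
√((p(146, s) + x(-134)) - 44018) = √((146*(9 + 17 + 20*146) - ⅓*(-134)) - 44018) = √((146*(9 + 17 + 2920) + 134/3) - 44018) = √((146*2946 + 134/3) - 44018) = √((430116 + 134/3) - 44018) = √(1290482/3 - 44018) = √(1158428/3) = 2*√868821/3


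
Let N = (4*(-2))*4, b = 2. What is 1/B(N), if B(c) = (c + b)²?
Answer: 1/900 ≈ 0.0011111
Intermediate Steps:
N = -32 (N = -8*4 = -32)
B(c) = (2 + c)² (B(c) = (c + 2)² = (2 + c)²)
1/B(N) = 1/((2 - 32)²) = 1/((-30)²) = 1/900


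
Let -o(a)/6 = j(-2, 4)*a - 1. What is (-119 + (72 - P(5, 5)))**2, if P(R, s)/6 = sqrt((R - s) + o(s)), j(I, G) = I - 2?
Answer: 6745 + 1692*sqrt(14) ≈ 13076.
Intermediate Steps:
j(I, G) = -2 + I
o(a) = 6 + 24*a (o(a) = -6*((-2 - 2)*a - 1) = -6*(-4*a - 1) = -6*(-1 - 4*a) = 6 + 24*a)
P(R, s) = 6*sqrt(6 + R + 23*s) (P(R, s) = 6*sqrt((R - s) + (6 + 24*s)) = 6*sqrt(6 + R + 23*s))
(-119 + (72 - P(5, 5)))**2 = (-119 + (72 - 6*sqrt(6 + 5 + 23*5)))**2 = (-119 + (72 - 6*sqrt(6 + 5 + 115)))**2 = (-119 + (72 - 6*sqrt(126)))**2 = (-119 + (72 - 6*3*sqrt(14)))**2 = (-119 + (72 - 18*sqrt(14)))**2 = (-47 - 18*sqrt(14))**2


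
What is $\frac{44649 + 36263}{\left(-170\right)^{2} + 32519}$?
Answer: $\frac{80912}{61419} \approx 1.3174$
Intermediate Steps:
$\frac{44649 + 36263}{\left(-170\right)^{2} + 32519} = \frac{80912}{28900 + 32519} = \frac{80912}{61419}$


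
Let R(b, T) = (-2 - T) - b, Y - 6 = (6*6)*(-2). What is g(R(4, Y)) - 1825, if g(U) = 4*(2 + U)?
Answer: -1577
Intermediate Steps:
Y = -66 (Y = 6 + (6*6)*(-2) = 6 + 36*(-2) = 6 - 72 = -66)
R(b, T) = -2 - T - b
g(U) = 8 + 4*U
g(R(4, Y)) - 1825 = (8 + 4*(-2 - 1*(-66) - 1*4)) - 1825 = (8 + 4*(-2 + 66 - 4)) - 1825 = (8 + 4*60) - 1825 = (8 + 240) - 1825 = 248 - 1825 = -1577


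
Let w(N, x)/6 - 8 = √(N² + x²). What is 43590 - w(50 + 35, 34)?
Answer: 43542 - 102*√29 ≈ 42993.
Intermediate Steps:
w(N, x) = 48 + 6*√(N² + x²)
43590 - w(50 + 35, 34) = 43590 - (48 + 6*√((50 + 35)² + 34²)) = 43590 - (48 + 6*√(85² + 1156)) = 43590 - (48 + 6*√(7225 + 1156)) = 43590 - (48 + 6*√8381) = 43590 - (48 + 6*(17*√29)) = 43590 - (48 + 102*√29) = 43590 + (-48 - 102*√29) = 43542 - 102*√29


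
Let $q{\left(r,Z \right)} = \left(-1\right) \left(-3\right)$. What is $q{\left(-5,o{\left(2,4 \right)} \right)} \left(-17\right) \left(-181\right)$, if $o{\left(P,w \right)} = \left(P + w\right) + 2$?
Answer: $9231$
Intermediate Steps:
$o{\left(P,w \right)} = 2 + P + w$
$q{\left(r,Z \right)} = 3$
$q{\left(-5,o{\left(2,4 \right)} \right)} \left(-17\right) \left(-181\right) = 3 \left(-17\right) \left(-181\right) = \left(-51\right) \left(-181\right) = 9231$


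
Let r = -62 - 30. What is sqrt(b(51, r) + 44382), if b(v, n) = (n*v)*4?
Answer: 3*sqrt(2846) ≈ 160.04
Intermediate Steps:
r = -92
b(v, n) = 4*n*v
sqrt(b(51, r) + 44382) = sqrt(4*(-92)*51 + 44382) = sqrt(-18768 + 44382) = sqrt(25614) = 3*sqrt(2846)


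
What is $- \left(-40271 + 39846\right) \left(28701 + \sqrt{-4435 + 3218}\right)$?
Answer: $12197925 + 425 i \sqrt{1217} \approx 1.2198 \cdot 10^{7} + 14826.0 i$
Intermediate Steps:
$- \left(-40271 + 39846\right) \left(28701 + \sqrt{-4435 + 3218}\right) = - \left(-425\right) \left(28701 + \sqrt{-1217}\right) = - \left(-425\right) \left(28701 + i \sqrt{1217}\right) = - (-12197925 - 425 i \sqrt{1217}) = 12197925 + 425 i \sqrt{1217}$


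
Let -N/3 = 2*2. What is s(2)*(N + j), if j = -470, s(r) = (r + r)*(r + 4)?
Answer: -11568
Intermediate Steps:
s(r) = 2*r*(4 + r) (s(r) = (2*r)*(4 + r) = 2*r*(4 + r))
N = -12 (N = -6*2 = -3*4 = -12)
s(2)*(N + j) = (2*2*(4 + 2))*(-12 - 470) = (2*2*6)*(-482) = 24*(-482) = -11568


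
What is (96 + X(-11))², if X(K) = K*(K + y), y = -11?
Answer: 114244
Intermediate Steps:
X(K) = K*(-11 + K) (X(K) = K*(K - 11) = K*(-11 + K))
(96 + X(-11))² = (96 - 11*(-11 - 11))² = (96 - 11*(-22))² = (96 + 242)² = 338² = 114244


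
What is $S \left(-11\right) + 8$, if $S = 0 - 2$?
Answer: $30$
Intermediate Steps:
$S = -2$ ($S = 0 - 2 = -2$)
$S \left(-11\right) + 8 = \left(-2\right) \left(-11\right) + 8 = 22 + 8 = 30$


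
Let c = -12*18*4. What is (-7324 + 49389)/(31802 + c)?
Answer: 42065/30938 ≈ 1.3597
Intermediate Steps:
c = -864 (c = -216*4 = -864)
(-7324 + 49389)/(31802 + c) = (-7324 + 49389)/(31802 - 864) = 42065/30938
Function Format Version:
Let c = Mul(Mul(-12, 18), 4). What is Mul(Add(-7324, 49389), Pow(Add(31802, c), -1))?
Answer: Rational(42065, 30938) ≈ 1.3597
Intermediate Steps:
c = -864 (c = Mul(-216, 4) = -864)
Mul(Add(-7324, 49389), Pow(Add(31802, c), -1)) = Mul(Add(-7324, 49389), Pow(Add(31802, -864), -1)) = Mul(42065, Pow(30938, -1)) = Mul(42065, Rational(1, 30938)) = Rational(42065, 30938)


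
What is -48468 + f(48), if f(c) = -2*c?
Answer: -48564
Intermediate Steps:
-48468 + f(48) = -48468 - 2*48 = -48468 - 96 = -48564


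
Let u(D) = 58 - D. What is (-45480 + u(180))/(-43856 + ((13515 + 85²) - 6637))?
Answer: 45602/29753 ≈ 1.5327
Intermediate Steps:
(-45480 + u(180))/(-43856 + ((13515 + 85²) - 6637)) = (-45480 + (58 - 1*180))/(-43856 + ((13515 + 85²) - 6637)) = (-45480 + (58 - 180))/(-43856 + ((13515 + 7225) - 6637)) = (-45480 - 122)/(-43856 + (20740 - 6637)) = -45602/(-43856 + 14103) = -45602/(-29753) = -45602*(-1/29753) = 45602/29753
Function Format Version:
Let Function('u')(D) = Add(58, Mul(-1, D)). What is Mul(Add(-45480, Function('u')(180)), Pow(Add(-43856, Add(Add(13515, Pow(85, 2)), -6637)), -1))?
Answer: Rational(45602, 29753) ≈ 1.5327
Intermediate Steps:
Mul(Add(-45480, Function('u')(180)), Pow(Add(-43856, Add(Add(13515, Pow(85, 2)), -6637)), -1)) = Mul(Add(-45480, Add(58, Mul(-1, 180))), Pow(Add(-43856, Add(Add(13515, Pow(85, 2)), -6637)), -1)) = Mul(Add(-45480, Add(58, -180)), Pow(Add(-43856, Add(Add(13515, 7225), -6637)), -1)) = Mul(Add(-45480, -122), Pow(Add(-43856, Add(20740, -6637)), -1)) = Mul(-45602, Pow(Add(-43856, 14103), -1)) = Mul(-45602, Pow(-29753, -1)) = Mul(-45602, Rational(-1, 29753)) = Rational(45602, 29753)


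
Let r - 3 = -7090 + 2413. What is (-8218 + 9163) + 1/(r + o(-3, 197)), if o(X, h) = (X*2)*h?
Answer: 5533919/5856 ≈ 945.00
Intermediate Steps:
r = -4674 (r = 3 + (-7090 + 2413) = 3 - 4677 = -4674)
o(X, h) = 2*X*h (o(X, h) = (2*X)*h = 2*X*h)
(-8218 + 9163) + 1/(r + o(-3, 197)) = (-8218 + 9163) + 1/(-4674 + 2*(-3)*197) = 945 + 1/(-4674 - 1182) = 945 + 1/(-5856) = 945 - 1/5856 = 5533919/5856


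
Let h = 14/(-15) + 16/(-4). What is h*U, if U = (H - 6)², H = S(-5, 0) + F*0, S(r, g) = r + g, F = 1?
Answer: -8954/15 ≈ -596.93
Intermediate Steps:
S(r, g) = g + r
H = -5 (H = (0 - 5) + 1*0 = -5 + 0 = -5)
U = 121 (U = (-5 - 6)² = (-11)² = 121)
h = -74/15 (h = 14*(-1/15) + 16*(-¼) = -14/15 - 4 = -74/15 ≈ -4.9333)
h*U = -74/15*121 = -8954/15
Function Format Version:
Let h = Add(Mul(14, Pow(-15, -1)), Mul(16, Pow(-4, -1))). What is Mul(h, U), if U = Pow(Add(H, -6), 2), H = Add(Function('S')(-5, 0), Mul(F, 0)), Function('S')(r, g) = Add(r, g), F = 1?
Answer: Rational(-8954, 15) ≈ -596.93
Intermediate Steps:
Function('S')(r, g) = Add(g, r)
H = -5 (H = Add(Add(0, -5), Mul(1, 0)) = Add(-5, 0) = -5)
U = 121 (U = Pow(Add(-5, -6), 2) = Pow(-11, 2) = 121)
h = Rational(-74, 15) (h = Add(Mul(14, Rational(-1, 15)), Mul(16, Rational(-1, 4))) = Add(Rational(-14, 15), -4) = Rational(-74, 15) ≈ -4.9333)
Mul(h, U) = Mul(Rational(-74, 15), 121) = Rational(-8954, 15)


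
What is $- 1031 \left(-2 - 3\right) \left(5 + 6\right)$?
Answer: $56705$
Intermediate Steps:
$- 1031 \left(-2 - 3\right) \left(5 + 6\right) = - 1031 \left(\left(-5\right) 11\right) = \left(-1031\right) \left(-55\right) = 56705$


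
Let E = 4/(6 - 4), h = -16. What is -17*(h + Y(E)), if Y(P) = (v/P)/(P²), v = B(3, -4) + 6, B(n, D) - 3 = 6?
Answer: 1921/8 ≈ 240.13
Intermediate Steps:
B(n, D) = 9 (B(n, D) = 3 + 6 = 9)
v = 15 (v = 9 + 6 = 15)
E = 2 (E = 4/2 = (½)*4 = 2)
Y(P) = 15/P³ (Y(P) = (15/P)/(P²) = (15/P)/P² = 15/P³)
-17*(h + Y(E)) = -17*(-16 + 15/2³) = -17*(-16 + 15*(⅛)) = -17*(-16 + 15/8) = -17*(-113/8) = 1921/8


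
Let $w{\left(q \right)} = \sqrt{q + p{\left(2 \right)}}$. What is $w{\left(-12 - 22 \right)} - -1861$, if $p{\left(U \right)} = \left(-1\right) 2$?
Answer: $1861 + 6 i \approx 1861.0 + 6.0 i$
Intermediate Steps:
$p{\left(U \right)} = -2$
$w{\left(q \right)} = \sqrt{-2 + q}$ ($w{\left(q \right)} = \sqrt{q - 2} = \sqrt{-2 + q}$)
$w{\left(-12 - 22 \right)} - -1861 = \sqrt{-2 - 34} - -1861 = \sqrt{-2 - 34} + 1861 = \sqrt{-36} + 1861 = 6 i + 1861 = 1861 + 6 i$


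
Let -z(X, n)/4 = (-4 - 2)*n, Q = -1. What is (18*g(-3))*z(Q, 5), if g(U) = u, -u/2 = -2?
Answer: 8640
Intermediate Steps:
z(X, n) = 24*n (z(X, n) = -4*(-4 - 2)*n = -(-24)*n = 24*n)
u = 4 (u = -2*(-2) = 4)
g(U) = 4
(18*g(-3))*z(Q, 5) = (18*4)*(24*5) = 72*120 = 8640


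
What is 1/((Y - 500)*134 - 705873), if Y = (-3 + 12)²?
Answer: -1/762019 ≈ -1.3123e-6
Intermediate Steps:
Y = 81 (Y = 9² = 81)
1/((Y - 500)*134 - 705873) = 1/((81 - 500)*134 - 705873) = 1/(-419*134 - 705873) = 1/(-56146 - 705873) = 1/(-762019) = -1/762019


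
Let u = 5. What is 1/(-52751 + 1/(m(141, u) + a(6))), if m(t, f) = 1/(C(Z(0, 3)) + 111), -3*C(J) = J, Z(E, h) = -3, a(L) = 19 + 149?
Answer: -18817/992615455 ≈ -1.8957e-5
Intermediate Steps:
a(L) = 168
C(J) = -J/3
m(t, f) = 1/112 (m(t, f) = 1/(-⅓*(-3) + 111) = 1/(1 + 111) = 1/112)
1/(-52751 + 1/(m(141, u) + a(6))) = 1/(-52751 + 1/(1/112 + 168)) = 1/(-52751 + 1/(18817/112)) = 1/(-52751 + 112/18817) = 1/(-992615455/18817) = -18817/992615455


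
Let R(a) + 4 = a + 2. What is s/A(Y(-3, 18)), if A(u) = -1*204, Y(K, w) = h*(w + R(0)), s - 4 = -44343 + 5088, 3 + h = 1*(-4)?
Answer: 39251/204 ≈ 192.41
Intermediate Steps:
R(a) = -2 + a (R(a) = -4 + (a + 2) = -4 + (2 + a) = -2 + a)
h = -7 (h = -3 + 1*(-4) = -3 - 4 = -7)
s = -39251 (s = 4 + (-44343 + 5088) = 4 - 39255 = -39251)
Y(K, w) = 14 - 7*w (Y(K, w) = -7*(w + (-2 + 0)) = -7*(w - 2) = -7*(-2 + w) = 14 - 7*w)
A(u) = -204
s/A(Y(-3, 18)) = -39251/(-204) = -39251*(-1/204) = 39251/204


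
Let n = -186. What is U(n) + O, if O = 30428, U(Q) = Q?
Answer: 30242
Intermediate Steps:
U(n) + O = -186 + 30428 = 30242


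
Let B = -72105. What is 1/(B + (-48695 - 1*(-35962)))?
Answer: -1/84838 ≈ -1.1787e-5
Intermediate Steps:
1/(B + (-48695 - 1*(-35962))) = 1/(-72105 + (-48695 - 1*(-35962))) = 1/(-72105 + (-48695 + 35962)) = 1/(-72105 - 12733) = 1/(-84838) = -1/84838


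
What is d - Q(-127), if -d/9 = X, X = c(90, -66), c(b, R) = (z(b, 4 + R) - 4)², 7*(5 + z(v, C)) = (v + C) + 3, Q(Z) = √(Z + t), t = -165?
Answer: -9216/49 - 2*I*√73 ≈ -188.08 - 17.088*I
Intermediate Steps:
Q(Z) = √(-165 + Z) (Q(Z) = √(Z - 165) = √(-165 + Z))
z(v, C) = -32/7 + C/7 + v/7 (z(v, C) = -5 + ((v + C) + 3)/7 = -5 + ((C + v) + 3)/7 = -5 + (3 + C + v)/7 = -5 + (3/7 + C/7 + v/7) = -32/7 + C/7 + v/7)
c(b, R) = (-8 + R/7 + b/7)² (c(b, R) = ((-32/7 + (4 + R)/7 + b/7) - 4)² = ((-32/7 + (4/7 + R/7) + b/7) - 4)² = ((-4 + R/7 + b/7) - 4)² = (-8 + R/7 + b/7)²)
X = 1024/49 (X = (-56 - 66 + 90)²/49 = (1/49)*(-32)² = (1/49)*1024 = 1024/49 ≈ 20.898)
d = -9216/49 (d = -9*1024/49 = -9216/49 ≈ -188.08)
d - Q(-127) = -9216/49 - √(-165 - 127) = -9216/49 - √(-292) = -9216/49 - 2*I*√73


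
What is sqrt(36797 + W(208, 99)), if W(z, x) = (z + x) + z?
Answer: 8*sqrt(583) ≈ 193.16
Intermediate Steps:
W(z, x) = x + 2*z (W(z, x) = (x + z) + z = x + 2*z)
sqrt(36797 + W(208, 99)) = sqrt(36797 + (99 + 2*208)) = sqrt(36797 + (99 + 416)) = sqrt(36797 + 515) = sqrt(37312) = 8*sqrt(583)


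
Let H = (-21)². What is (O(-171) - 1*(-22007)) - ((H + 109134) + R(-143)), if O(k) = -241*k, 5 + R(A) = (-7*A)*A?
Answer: 96791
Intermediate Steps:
H = 441
R(A) = -5 - 7*A² (R(A) = -5 + (-7*A)*A = -5 - 7*A²)
(O(-171) - 1*(-22007)) - ((H + 109134) + R(-143)) = (-241*(-171) - 1*(-22007)) - ((441 + 109134) + (-5 - 7*(-143)²)) = (41211 + 22007) - (109575 + (-5 - 7*20449)) = 63218 - (109575 + (-5 - 143143)) = 63218 - (109575 - 143148) = 63218 - 1*(-33573) = 63218 + 33573 = 96791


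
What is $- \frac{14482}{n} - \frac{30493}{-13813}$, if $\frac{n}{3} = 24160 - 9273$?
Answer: $\frac{1161808007}{616902393} \approx 1.8833$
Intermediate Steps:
$n = 44661$ ($n = 3 \left(24160 - 9273\right) = 3 \cdot 14887 = 44661$)
$- \frac{14482}{n} - \frac{30493}{-13813} = - \frac{14482}{44661} - \frac{30493}{-13813} = \left(-14482\right) \frac{1}{44661} - - \frac{30493}{13813} = - \frac{14482}{44661} + \frac{30493}{13813} = \frac{1161808007}{616902393}$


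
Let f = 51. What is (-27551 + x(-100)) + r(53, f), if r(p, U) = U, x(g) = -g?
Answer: -27400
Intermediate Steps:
(-27551 + x(-100)) + r(53, f) = (-27551 - 1*(-100)) + 51 = (-27551 + 100) + 51 = -27451 + 51 = -27400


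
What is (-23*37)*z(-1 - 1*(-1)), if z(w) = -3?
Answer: 2553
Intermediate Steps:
(-23*37)*z(-1 - 1*(-1)) = -23*37*(-3) = -851*(-3) = 2553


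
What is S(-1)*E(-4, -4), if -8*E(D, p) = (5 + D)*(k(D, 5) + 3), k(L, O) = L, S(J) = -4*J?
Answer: ½ ≈ 0.50000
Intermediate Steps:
E(D, p) = -(3 + D)*(5 + D)/8 (E(D, p) = -(5 + D)*(D + 3)/8 = -(5 + D)*(3 + D)/8 = -(3 + D)*(5 + D)/8)
S(-1)*E(-4, -4) = (-4*(-1))*(-15/8 - 1*(-4) - ⅛*(-4)²) = 4*(-15/8 + 4 - ⅛*16) = 4*(-15/8 + 4 - 2) = 4*(⅛) = ½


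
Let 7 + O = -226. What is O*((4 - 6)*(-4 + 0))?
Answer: -1864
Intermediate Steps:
O = -233 (O = -7 - 226 = -233)
O*((4 - 6)*(-4 + 0)) = -233*(4 - 6)*(-4 + 0) = -(-466)*(-4) = -233*8 = -1864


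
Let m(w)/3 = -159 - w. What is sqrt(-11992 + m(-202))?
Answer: I*sqrt(11863) ≈ 108.92*I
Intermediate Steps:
m(w) = -477 - 3*w (m(w) = 3*(-159 - w) = -477 - 3*w)
sqrt(-11992 + m(-202)) = sqrt(-11992 + (-477 - 3*(-202))) = sqrt(-11992 + (-477 + 606)) = sqrt(-11992 + 129) = sqrt(-11863) = I*sqrt(11863)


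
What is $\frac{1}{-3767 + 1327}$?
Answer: $- \frac{1}{2440} \approx -0.00040984$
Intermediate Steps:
$\frac{1}{-3767 + 1327} = \frac{1}{-2440} = - \frac{1}{2440}$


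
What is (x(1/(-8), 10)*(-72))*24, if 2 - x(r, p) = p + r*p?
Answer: 11664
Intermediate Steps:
x(r, p) = 2 - p - p*r (x(r, p) = 2 - (p + r*p) = 2 - (p + p*r) = 2 + (-p - p*r) = 2 - p - p*r)
(x(1/(-8), 10)*(-72))*24 = ((2 - 1*10 - 1*10/(-8))*(-72))*24 = ((2 - 10 - 1*10*(-⅛))*(-72))*24 = ((2 - 10 + 5/4)*(-72))*24 = -27/4*(-72)*24 = 486*24 = 11664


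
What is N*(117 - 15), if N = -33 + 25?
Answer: -816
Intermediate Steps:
N = -8
N*(117 - 15) = -8*(117 - 15) = -8*102 = -816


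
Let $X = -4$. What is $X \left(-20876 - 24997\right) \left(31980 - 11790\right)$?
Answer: $3704703480$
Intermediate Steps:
$X \left(-20876 - 24997\right) \left(31980 - 11790\right) = - 4 \left(-20876 - 24997\right) \left(31980 - 11790\right) = - 4 \left(\left(-45873\right) 20190\right) = \left(-4\right) \left(-926175870\right) = 3704703480$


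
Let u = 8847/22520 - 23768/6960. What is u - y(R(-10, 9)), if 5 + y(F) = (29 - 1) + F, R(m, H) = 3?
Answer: -56861243/1959240 ≈ -29.022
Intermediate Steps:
y(F) = 23 + F (y(F) = -5 + ((29 - 1) + F) = -5 + (28 + F) = 23 + F)
u = -5921003/1959240 (u = 8847*(1/22520) - 23768*1/6960 = 8847/22520 - 2971/870 = -5921003/1959240 ≈ -3.0221)
u - y(R(-10, 9)) = -5921003/1959240 - (23 + 3) = -5921003/1959240 - 1*26 = -5921003/1959240 - 26 = -56861243/1959240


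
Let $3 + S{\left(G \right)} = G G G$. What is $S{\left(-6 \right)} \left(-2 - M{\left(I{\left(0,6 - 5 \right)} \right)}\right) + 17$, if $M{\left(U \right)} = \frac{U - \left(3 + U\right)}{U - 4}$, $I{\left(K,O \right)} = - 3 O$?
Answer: $\frac{3842}{7} \approx 548.86$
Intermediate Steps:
$S{\left(G \right)} = -3 + G^{3}$ ($S{\left(G \right)} = -3 + G G G = -3 + G^{2} G = -3 + G^{3}$)
$M{\left(U \right)} = - \frac{3}{-4 + U}$
$S{\left(-6 \right)} \left(-2 - M{\left(I{\left(0,6 - 5 \right)} \right)}\right) + 17 = \left(-3 + \left(-6\right)^{3}\right) \left(-2 - - \frac{3}{-4 - 3 \left(6 - 5\right)}\right) + 17 = \left(-3 - 216\right) \left(-2 - - \frac{3}{-4 - 3 \left(6 - 5\right)}\right) + 17 = - 219 \left(-2 - - \frac{3}{-4 - 3}\right) + 17 = - 219 \left(-2 - - \frac{3}{-7}\right) + 17 = - 219 \left(-2 - \left(-3\right) \left(- \frac{1}{7}\right)\right) + 17 = - 219 \left(-2 - \frac{3}{7}\right) + 17 = \left(-219\right) \left(- \frac{17}{7}\right) + 17 = \frac{3723}{7} + 17 = \frac{3842}{7}$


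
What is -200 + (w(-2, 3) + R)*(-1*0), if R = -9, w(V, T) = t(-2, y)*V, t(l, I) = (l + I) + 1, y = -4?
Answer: -200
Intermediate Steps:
t(l, I) = 1 + I + l (t(l, I) = (I + l) + 1 = 1 + I + l)
w(V, T) = -5*V (w(V, T) = (1 - 4 - 2)*V = -5*V)
-200 + (w(-2, 3) + R)*(-1*0) = -200 + (-5*(-2) - 9)*(-1*0) = -200 + (10 - 9)*0 = -200 + 1*0 = -200 + 0 = -200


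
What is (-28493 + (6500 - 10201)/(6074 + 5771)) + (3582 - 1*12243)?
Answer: -440092831/11845 ≈ -37154.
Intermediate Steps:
(-28493 + (6500 - 10201)/(6074 + 5771)) + (3582 - 1*12243) = (-28493 - 3701/11845) + (3582 - 12243) = (-28493 - 3701*1/11845) - 8661 = (-28493 - 3701/11845) - 8661 = -337503286/11845 - 8661 = -440092831/11845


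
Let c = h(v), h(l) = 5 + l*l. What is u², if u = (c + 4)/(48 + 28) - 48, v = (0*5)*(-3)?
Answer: 13242321/5776 ≈ 2292.6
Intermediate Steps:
v = 0 (v = 0*(-3) = 0)
h(l) = 5 + l²
c = 5 (c = 5 + 0² = 5 + 0 = 5)
u = -3639/76 (u = (5 + 4)/(48 + 28) - 48 = 9/76 - 48 = -3639/76 ≈ -47.882)
u² = (-3639/76)² = 13242321/5776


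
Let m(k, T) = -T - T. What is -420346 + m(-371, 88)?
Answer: -420522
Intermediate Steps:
m(k, T) = -2*T
-420346 + m(-371, 88) = -420346 - 2*88 = -420346 - 176 = -420522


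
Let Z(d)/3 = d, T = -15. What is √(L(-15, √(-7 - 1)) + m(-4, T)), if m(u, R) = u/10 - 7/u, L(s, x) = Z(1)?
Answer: √435/10 ≈ 2.0857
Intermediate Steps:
Z(d) = 3*d
L(s, x) = 3 (L(s, x) = 3*1 = 3)
m(u, R) = -7/u + u/10 (m(u, R) = u*(⅒) - 7/u = u/10 - 7/u = -7/u + u/10)
√(L(-15, √(-7 - 1)) + m(-4, T)) = √(3 + (-7/(-4) + (⅒)*(-4))) = √(3 + (-7*(-¼) - ⅖)) = √(3 + (7/4 - ⅖)) = √(3 + 27/20) = √(87/20) = √435/10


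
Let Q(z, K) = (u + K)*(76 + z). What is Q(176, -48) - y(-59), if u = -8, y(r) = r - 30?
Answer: -14023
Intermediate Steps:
y(r) = -30 + r
Q(z, K) = (-8 + K)*(76 + z)
Q(176, -48) - y(-59) = (-608 - 8*176 + 76*(-48) - 48*176) - (-30 - 59) = (-608 - 1408 - 3648 - 8448) - 1*(-89) = -14112 + 89 = -14023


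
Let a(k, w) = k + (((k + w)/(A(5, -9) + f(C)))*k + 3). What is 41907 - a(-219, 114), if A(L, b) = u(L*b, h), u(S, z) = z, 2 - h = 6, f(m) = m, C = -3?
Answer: 45408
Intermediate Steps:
h = -4 (h = 2 - 1*6 = 2 - 6 = -4)
A(L, b) = -4
a(k, w) = 3 + k + k*(-k/7 - w/7) (a(k, w) = k + (((k + w)/(-4 - 3))*k + 3) = k + (((k + w)/(-7))*k + 3) = k + (((k + w)*(-⅐))*k + 3) = k + ((-k/7 - w/7)*k + 3) = k + (k*(-k/7 - w/7) + 3) = k + (3 + k*(-k/7 - w/7)) = 3 + k + k*(-k/7 - w/7))
41907 - a(-219, 114) = 41907 - (3 - 219 - ⅐*(-219)² - ⅐*(-219)*114) = 41907 - (3 - 219 - ⅐*47961 + 24966/7) = 41907 - (3 - 219 - 47961/7 + 24966/7) = 41907 - 1*(-3501) = 41907 + 3501 = 45408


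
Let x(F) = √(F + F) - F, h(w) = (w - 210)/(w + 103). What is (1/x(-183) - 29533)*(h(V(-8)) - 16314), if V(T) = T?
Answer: 8468848452992/17575 + 1550048*I*√366/3216225 ≈ 4.8187e+8 + 9.2202*I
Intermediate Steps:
h(w) = (-210 + w)/(103 + w)
x(F) = -F + √2*√F (x(F) = √(2*F) - F = √2*√F - F = -F + √2*√F)
(1/x(-183) - 29533)*(h(V(-8)) - 16314) = (1/(-1*(-183) + √2*√(-183)) - 29533)*((-210 - 8)/(103 - 8) - 16314) = (1/(183 + √2*(I*√183)) - 29533)*(-218/95 - 16314) = (1/(183 + I*√366) - 29533)*((1/95)*(-218) - 16314) = (-29533 + 1/(183 + I*√366))*(-218/95 - 16314) = (-29533 + 1/(183 + I*√366))*(-1550048/95) = 45777567584/95 - 1550048/(95*(183 + I*√366))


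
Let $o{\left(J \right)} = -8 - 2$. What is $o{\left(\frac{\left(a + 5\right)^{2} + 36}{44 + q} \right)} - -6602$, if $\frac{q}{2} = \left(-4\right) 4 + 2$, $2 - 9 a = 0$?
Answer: $6592$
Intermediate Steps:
$a = \frac{2}{9}$ ($a = \frac{2}{9} - 0 = \frac{2}{9} + 0 = \frac{2}{9} \approx 0.22222$)
$q = -28$ ($q = 2 \left(\left(-4\right) 4 + 2\right) = 2 \left(-16 + 2\right) = 2 \left(-14\right) = -28$)
$o{\left(J \right)} = -10$ ($o{\left(J \right)} = -8 - 2 = -10$)
$o{\left(\frac{\left(a + 5\right)^{2} + 36}{44 + q} \right)} - -6602 = -10 - -6602 = -10 + 6602 = 6592$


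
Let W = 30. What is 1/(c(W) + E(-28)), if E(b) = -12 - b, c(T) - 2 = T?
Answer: 1/48 ≈ 0.020833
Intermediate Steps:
c(T) = 2 + T
1/(c(W) + E(-28)) = 1/((2 + 30) + (-12 - 1*(-28))) = 1/(32 + (-12 + 28)) = 1/(32 + 16) = 1/48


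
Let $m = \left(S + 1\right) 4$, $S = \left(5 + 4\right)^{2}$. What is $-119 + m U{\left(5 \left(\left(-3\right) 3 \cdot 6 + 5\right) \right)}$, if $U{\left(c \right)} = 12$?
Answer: $3817$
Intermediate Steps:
$S = 81$ ($S = 9^{2} = 81$)
$m = 328$ ($m = \left(81 + 1\right) 4 = 82 \cdot 4 = 328$)
$-119 + m U{\left(5 \left(\left(-3\right) 3 \cdot 6 + 5\right) \right)} = -119 + 328 \cdot 12 = -119 + 3936 = 3817$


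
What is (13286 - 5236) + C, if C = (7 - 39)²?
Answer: 9074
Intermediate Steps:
C = 1024 (C = (-32)² = 1024)
(13286 - 5236) + C = (13286 - 5236) + 1024 = 8050 + 1024 = 9074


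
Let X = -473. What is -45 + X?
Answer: -518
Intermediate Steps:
-45 + X = -45 - 473 = -518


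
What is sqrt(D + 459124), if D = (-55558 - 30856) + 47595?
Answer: sqrt(420305) ≈ 648.31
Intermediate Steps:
D = -38819 (D = -86414 + 47595 = -38819)
sqrt(D + 459124) = sqrt(-38819 + 459124) = sqrt(420305)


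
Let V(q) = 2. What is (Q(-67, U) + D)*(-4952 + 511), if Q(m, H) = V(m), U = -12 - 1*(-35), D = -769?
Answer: 3406247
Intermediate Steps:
U = 23 (U = -12 + 35 = 23)
Q(m, H) = 2
(Q(-67, U) + D)*(-4952 + 511) = (2 - 769)*(-4952 + 511) = -767*(-4441) = 3406247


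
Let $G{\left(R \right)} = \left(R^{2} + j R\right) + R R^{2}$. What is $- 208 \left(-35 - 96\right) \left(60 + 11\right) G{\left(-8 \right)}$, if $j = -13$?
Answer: $-665505152$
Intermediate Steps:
$G{\left(R \right)} = R^{2} + R^{3} - 13 R$ ($G{\left(R \right)} = \left(R^{2} - 13 R\right) + R R^{2} = \left(R^{2} - 13 R\right) + R^{3} = R^{2} + R^{3} - 13 R$)
$- 208 \left(-35 - 96\right) \left(60 + 11\right) G{\left(-8 \right)} = - 208 \left(-35 - 96\right) \left(60 + 11\right) \left(- 8 \left(-13 - 8 + \left(-8\right)^{2}\right)\right) = - 208 \left(\left(-131\right) 71\right) \left(- 8 \left(-13 - 8 + 64\right)\right) = \left(-208\right) \left(-9301\right) \left(\left(-8\right) 43\right) = 1934608 \left(-344\right) = -665505152$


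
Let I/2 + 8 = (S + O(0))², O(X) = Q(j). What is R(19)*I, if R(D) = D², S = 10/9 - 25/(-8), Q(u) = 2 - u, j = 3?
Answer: 4626937/2592 ≈ 1785.1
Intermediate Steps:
O(X) = -1 (O(X) = 2 - 1*3 = 2 - 3 = -1)
S = 305/72 (S = 10*(⅑) - 25*(-⅛) = 10/9 + 25/8 = 305/72 ≈ 4.2361)
I = 12817/2592 (I = -16 + 2*(305/72 - 1)² = -16 + 2*(233/72)² = -16 + 2*(54289/5184) = -16 + 54289/2592 = 12817/2592 ≈ 4.9448)
R(19)*I = 19²*(12817/2592) = 361*(12817/2592) = 4626937/2592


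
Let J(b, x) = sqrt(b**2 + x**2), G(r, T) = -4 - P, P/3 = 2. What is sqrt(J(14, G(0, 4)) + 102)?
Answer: sqrt(102 + 2*sqrt(74)) ≈ 10.918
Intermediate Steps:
P = 6 (P = 3*2 = 6)
G(r, T) = -10 (G(r, T) = -4 - 1*6 = -4 - 6 = -10)
sqrt(J(14, G(0, 4)) + 102) = sqrt(sqrt(14**2 + (-10)**2) + 102) = sqrt(sqrt(196 + 100) + 102) = sqrt(sqrt(296) + 102) = sqrt(2*sqrt(74) + 102) = sqrt(102 + 2*sqrt(74))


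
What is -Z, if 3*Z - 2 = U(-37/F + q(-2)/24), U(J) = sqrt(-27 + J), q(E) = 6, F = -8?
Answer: -2/3 - I*sqrt(354)/12 ≈ -0.66667 - 1.5679*I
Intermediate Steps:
Z = 2/3 + I*sqrt(354)/12 (Z = 2/3 + sqrt(-27 + (-37/(-8) + 6/24))/3 = 2/3 + sqrt(-27 + (-37*(-1/8) + 6*(1/24)))/3 = 2/3 + sqrt(-27 + (37/8 + 1/4))/3 = 2/3 + sqrt(-27 + 39/8)/3 = 2/3 + sqrt(-177/8)/3 = 2/3 + (I*sqrt(354)/4)/3 = 2/3 + I*sqrt(354)/12 ≈ 0.66667 + 1.5679*I)
-Z = -(2/3 + I*sqrt(354)/12) = -2/3 - I*sqrt(354)/12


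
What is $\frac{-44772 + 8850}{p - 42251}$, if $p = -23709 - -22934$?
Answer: $\frac{5987}{7171} \approx 0.83489$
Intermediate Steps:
$p = -775$ ($p = -23709 + 22934 = -775$)
$\frac{-44772 + 8850}{p - 42251} = \frac{-44772 + 8850}{-775 - 42251} = - \frac{35922}{-43026} = \left(-35922\right) \left(- \frac{1}{43026}\right) = \frac{5987}{7171}$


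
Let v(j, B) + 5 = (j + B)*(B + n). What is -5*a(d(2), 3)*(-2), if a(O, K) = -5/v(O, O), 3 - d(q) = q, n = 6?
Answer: -50/9 ≈ -5.5556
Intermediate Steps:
d(q) = 3 - q
v(j, B) = -5 + (6 + B)*(B + j) (v(j, B) = -5 + (j + B)*(B + 6) = -5 + (B + j)*(6 + B) = -5 + (6 + B)*(B + j))
a(O, K) = -5/(-5 + 2*O**2 + 12*O) (a(O, K) = -5/(-5 + O**2 + 6*O + 6*O + O*O) = -5/(-5 + O**2 + 6*O + 6*O + O**2) = -5/(-5 + 2*O**2 + 12*O))
-5*a(d(2), 3)*(-2) = -(-25)/(-5 + 2*(3 - 1*2)**2 + 12*(3 - 1*2))*(-2) = -(-25)/(-5 + 2*(3 - 2)**2 + 12*(3 - 2))*(-2) = -(-25)/(-5 + 2*1**2 + 12*1)*(-2) = -(-25)/(-5 + 2*1 + 12)*(-2) = -(-25)/(-5 + 2 + 12)*(-2) = -(-25)/9*(-2) = -5*(-5/9)*(-2) = (25/9)*(-2) = -50/9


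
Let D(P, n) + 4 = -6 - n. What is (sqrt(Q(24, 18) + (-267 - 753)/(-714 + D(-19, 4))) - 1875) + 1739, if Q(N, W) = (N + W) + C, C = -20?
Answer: -136 + sqrt(775138)/182 ≈ -131.16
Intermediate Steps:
D(P, n) = -10 - n (D(P, n) = -4 + (-6 - n) = -10 - n)
Q(N, W) = -20 + N + W (Q(N, W) = (N + W) - 20 = -20 + N + W)
(sqrt(Q(24, 18) + (-267 - 753)/(-714 + D(-19, 4))) - 1875) + 1739 = (sqrt((-20 + 24 + 18) + (-267 - 753)/(-714 + (-10 - 1*4))) - 1875) + 1739 = (sqrt(22 - 1020/(-714 + (-10 - 4))) - 1875) + 1739 = (sqrt(22 - 1020/(-714 - 14)) - 1875) + 1739 = (sqrt(22 - 1020/(-728)) - 1875) + 1739 = (sqrt(22 - 1020*(-1/728)) - 1875) + 1739 = (sqrt(22 + 255/182) - 1875) + 1739 = (sqrt(4259/182) - 1875) + 1739 = (sqrt(775138)/182 - 1875) + 1739 = (-1875 + sqrt(775138)/182) + 1739 = -136 + sqrt(775138)/182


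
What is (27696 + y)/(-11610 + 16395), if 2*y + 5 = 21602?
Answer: 2333/290 ≈ 8.0448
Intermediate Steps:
y = 21597/2 (y = -5/2 + (1/2)*21602 = -5/2 + 10801 = 21597/2 ≈ 10799.)
(27696 + y)/(-11610 + 16395) = (27696 + 21597/2)/(-11610 + 16395) = (76989/2)/4785 = (76989/2)*(1/4785) = 2333/290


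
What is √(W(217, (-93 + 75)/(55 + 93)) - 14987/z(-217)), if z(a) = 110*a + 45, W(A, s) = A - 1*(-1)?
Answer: √4964021661/4765 ≈ 14.786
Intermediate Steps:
W(A, s) = 1 + A (W(A, s) = A + 1 = 1 + A)
z(a) = 45 + 110*a
√(W(217, (-93 + 75)/(55 + 93)) - 14987/z(-217)) = √((1 + 217) - 14987/(45 + 110*(-217))) = √(218 - 14987/(45 - 23870)) = √(218 - 14987/(-23825)) = √(218 - 14987*(-1/23825)) = √(218 + 14987/23825) = √(5208837/23825) = √4964021661/4765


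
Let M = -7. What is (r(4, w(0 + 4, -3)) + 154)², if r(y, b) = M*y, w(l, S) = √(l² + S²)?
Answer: 15876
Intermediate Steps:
w(l, S) = √(S² + l²)
r(y, b) = -7*y
(r(4, w(0 + 4, -3)) + 154)² = (-7*4 + 154)² = (-28 + 154)² = 126² = 15876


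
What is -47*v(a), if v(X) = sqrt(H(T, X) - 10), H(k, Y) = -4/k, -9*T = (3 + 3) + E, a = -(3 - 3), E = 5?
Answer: -47*I*sqrt(814)/11 ≈ -121.9*I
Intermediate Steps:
a = 0 (a = -1*0 = 0)
T = -11/9 (T = -((3 + 3) + 5)/9 = -(6 + 5)/9 = -1/9*11 = -11/9 ≈ -1.2222)
v(X) = I*sqrt(814)/11 (v(X) = sqrt(-4/(-11/9) - 10) = sqrt(-4*(-9/11) - 10) = sqrt(36/11 - 10) = sqrt(-74/11) = I*sqrt(814)/11)
-47*v(a) = -47*I*sqrt(814)/11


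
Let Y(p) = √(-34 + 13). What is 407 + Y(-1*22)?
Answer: 407 + I*√21 ≈ 407.0 + 4.5826*I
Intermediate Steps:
Y(p) = I*√21 (Y(p) = √(-21) = I*√21)
407 + Y(-1*22) = 407 + I*√21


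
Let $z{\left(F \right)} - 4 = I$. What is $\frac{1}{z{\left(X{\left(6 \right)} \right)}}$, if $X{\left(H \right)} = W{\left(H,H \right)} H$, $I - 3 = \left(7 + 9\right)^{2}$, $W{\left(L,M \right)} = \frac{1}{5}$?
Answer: $\frac{1}{263} \approx 0.0038023$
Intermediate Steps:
$W{\left(L,M \right)} = \frac{1}{5}$
$I = 259$ ($I = 3 + \left(7 + 9\right)^{2} = 3 + 16^{2} = 3 + 256 = 259$)
$X{\left(H \right)} = \frac{H}{5}$
$z{\left(F \right)} = 263$ ($z{\left(F \right)} = 4 + 259 = 263$)
$\frac{1}{z{\left(X{\left(6 \right)} \right)}} = \frac{1}{263}$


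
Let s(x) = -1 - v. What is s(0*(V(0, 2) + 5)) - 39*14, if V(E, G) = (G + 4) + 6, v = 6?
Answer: -553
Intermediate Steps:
V(E, G) = 10 + G (V(E, G) = (4 + G) + 6 = 10 + G)
s(x) = -7 (s(x) = -1 - 1*6 = -1 - 6 = -7)
s(0*(V(0, 2) + 5)) - 39*14 = -7 - 39*14 = -7 - 546 = -553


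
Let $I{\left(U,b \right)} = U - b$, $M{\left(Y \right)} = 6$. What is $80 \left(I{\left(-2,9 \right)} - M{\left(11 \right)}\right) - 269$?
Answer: $-1629$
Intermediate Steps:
$80 \left(I{\left(-2,9 \right)} - M{\left(11 \right)}\right) - 269 = 80 \left(\left(-2 - 9\right) - 6\right) - 269 = 80 \left(-11 - 6\right) - 269 = 80 \left(-17\right) - 269 = -1360 - 269 = -1629$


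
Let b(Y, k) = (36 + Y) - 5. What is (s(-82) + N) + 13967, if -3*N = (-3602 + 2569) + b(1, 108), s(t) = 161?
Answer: 43385/3 ≈ 14462.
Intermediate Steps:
b(Y, k) = 31 + Y
N = 1001/3 (N = -((-3602 + 2569) + (31 + 1))/3 = -(-1033 + 32)/3 = -⅓*(-1001) = 1001/3 ≈ 333.67)
(s(-82) + N) + 13967 = (161 + 1001/3) + 13967 = 1484/3 + 13967 = 43385/3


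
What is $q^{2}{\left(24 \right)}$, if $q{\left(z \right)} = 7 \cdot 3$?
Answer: $441$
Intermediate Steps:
$q{\left(z \right)} = 21$
$q^{2}{\left(24 \right)} = 21^{2} = 441$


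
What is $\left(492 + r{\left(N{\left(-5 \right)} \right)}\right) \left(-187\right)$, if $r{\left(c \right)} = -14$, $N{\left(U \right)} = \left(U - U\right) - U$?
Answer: $-89386$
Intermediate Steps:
$N{\left(U \right)} = - U$ ($N{\left(U \right)} = 0 - U = - U$)
$\left(492 + r{\left(N{\left(-5 \right)} \right)}\right) \left(-187\right) = \left(492 - 14\right) \left(-187\right) = 478 \left(-187\right) = -89386$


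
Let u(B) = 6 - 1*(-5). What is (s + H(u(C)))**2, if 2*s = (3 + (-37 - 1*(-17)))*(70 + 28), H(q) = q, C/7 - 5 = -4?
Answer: 675684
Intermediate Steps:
C = 7 (C = 35 + 7*(-4) = 35 - 28 = 7)
u(B) = 11 (u(B) = 6 + 5 = 11)
s = -833 (s = ((3 + (-37 - 1*(-17)))*(70 + 28))/2 = ((3 + (-37 + 17))*98)/2 = ((3 - 20)*98)/2 = (-17*98)/2 = (1/2)*(-1666) = -833)
(s + H(u(C)))**2 = (-833 + 11)**2 = (-822)**2 = 675684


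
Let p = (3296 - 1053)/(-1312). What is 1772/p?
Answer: -2324864/2243 ≈ -1036.5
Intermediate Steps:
p = -2243/1312 (p = 2243*(-1/1312) = -2243/1312 ≈ -1.7096)
1772/p = 1772/(-2243/1312) = 1772*(-1312/2243) = -2324864/2243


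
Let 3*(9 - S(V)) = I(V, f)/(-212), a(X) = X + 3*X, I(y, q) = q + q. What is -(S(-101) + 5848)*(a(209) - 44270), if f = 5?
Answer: 13482861909/53 ≈ 2.5439e+8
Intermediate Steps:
I(y, q) = 2*q
a(X) = 4*X
S(V) = 2867/318 (S(V) = 9 - 2*5/(3*(-212)) = 9 - 10*(-1)/(3*212) = 9 - ⅓*(-5/106) = 9 + 5/318 = 2867/318)
-(S(-101) + 5848)*(a(209) - 44270) = -(2867/318 + 5848)*(4*209 - 44270) = -1862531*(836 - 44270)/318 = -1862531*(-43434)/318 = -1*(-13482861909/53) = 13482861909/53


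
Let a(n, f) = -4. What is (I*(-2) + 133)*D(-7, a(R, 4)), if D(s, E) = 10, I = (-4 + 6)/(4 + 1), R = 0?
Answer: 1322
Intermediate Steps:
I = ⅖ (I = 2/5 = 2*(⅕) = ⅖ ≈ 0.40000)
(I*(-2) + 133)*D(-7, a(R, 4)) = ((⅖)*(-2) + 133)*10 = (-⅘ + 133)*10 = (661/5)*10 = 1322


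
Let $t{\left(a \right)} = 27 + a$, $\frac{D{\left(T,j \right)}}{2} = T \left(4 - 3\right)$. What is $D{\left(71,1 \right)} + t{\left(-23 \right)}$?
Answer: $146$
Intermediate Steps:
$D{\left(T,j \right)} = 2 T$ ($D{\left(T,j \right)} = 2 T \left(4 - 3\right) = 2 T 1 = 2 T$)
$D{\left(71,1 \right)} + t{\left(-23 \right)} = 2 \cdot 71 + \left(27 - 23\right) = 142 + 4 = 146$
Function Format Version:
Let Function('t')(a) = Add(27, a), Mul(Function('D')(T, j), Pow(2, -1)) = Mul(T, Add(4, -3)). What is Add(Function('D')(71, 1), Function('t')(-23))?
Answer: 146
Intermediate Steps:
Function('D')(T, j) = Mul(2, T) (Function('D')(T, j) = Mul(2, Mul(T, Add(4, -3))) = Mul(2, Mul(T, 1)) = Mul(2, T))
Add(Function('D')(71, 1), Function('t')(-23)) = Add(Mul(2, 71), Add(27, -23)) = Add(142, 4) = 146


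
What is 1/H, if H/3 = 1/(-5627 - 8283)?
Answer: -13910/3 ≈ -4636.7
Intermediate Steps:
H = -3/13910 (H = 3/(-5627 - 8283) = 3/(-13910) = 3*(-1/13910) = -3/13910 ≈ -0.00021567)
1/H = 1/(-3/13910) = -13910/3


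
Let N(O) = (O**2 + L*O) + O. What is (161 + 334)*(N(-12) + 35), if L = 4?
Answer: 58905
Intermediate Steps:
N(O) = O**2 + 5*O (N(O) = (O**2 + 4*O) + O = O**2 + 5*O)
(161 + 334)*(N(-12) + 35) = (161 + 334)*(-12*(5 - 12) + 35) = 495*(-12*(-7) + 35) = 495*(84 + 35) = 495*119 = 58905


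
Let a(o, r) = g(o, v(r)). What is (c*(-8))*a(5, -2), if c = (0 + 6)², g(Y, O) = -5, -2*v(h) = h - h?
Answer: 1440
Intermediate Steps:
v(h) = 0 (v(h) = -(h - h)/2 = -½*0 = 0)
a(o, r) = -5
c = 36 (c = 6² = 36)
(c*(-8))*a(5, -2) = (36*(-8))*(-5) = -288*(-5) = 1440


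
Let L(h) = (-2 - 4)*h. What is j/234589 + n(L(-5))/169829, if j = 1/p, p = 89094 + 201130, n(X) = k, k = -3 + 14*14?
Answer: 1194553477407/1051138963173904 ≈ 0.0011364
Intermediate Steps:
k = 193 (k = -3 + 196 = 193)
L(h) = -6*h
n(X) = 193
p = 290224
j = 1/290224 ≈ 3.4456e-6
j/234589 + n(L(-5))/169829 = (1/290224)/234589 + 193/169829 = (1/290224)*(1/234589) + 193*(1/169829) = 1/68083357936 + 193/169829 = 1194553477407/1051138963173904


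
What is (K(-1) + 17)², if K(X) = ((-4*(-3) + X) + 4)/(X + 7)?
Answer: 1521/4 ≈ 380.25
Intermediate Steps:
K(X) = (16 + X)/(7 + X) (K(X) = ((12 + X) + 4)/(7 + X) = (16 + X)/(7 + X))
(K(-1) + 17)² = ((16 - 1)/(7 - 1) + 17)² = (15/6 + 17)² = ((⅙)*15 + 17)² = (5/2 + 17)² = (39/2)² = 1521/4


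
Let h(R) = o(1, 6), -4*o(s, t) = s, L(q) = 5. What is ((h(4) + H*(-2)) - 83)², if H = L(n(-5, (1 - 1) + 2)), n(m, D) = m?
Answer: 139129/16 ≈ 8695.6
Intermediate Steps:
H = 5
o(s, t) = -s/4
h(R) = -¼ (h(R) = -¼*1 = -¼)
((h(4) + H*(-2)) - 83)² = ((-¼ + 5*(-2)) - 83)² = ((-¼ - 10) - 83)² = (-41/4 - 83)² = (-373/4)² = 139129/16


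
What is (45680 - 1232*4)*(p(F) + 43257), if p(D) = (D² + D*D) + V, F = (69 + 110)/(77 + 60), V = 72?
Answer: 33143849494416/18769 ≈ 1.7659e+9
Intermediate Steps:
F = 179/137 ≈ 1.3066
p(D) = 72 + 2*D² (p(D) = (D² + D*D) + 72 = (D² + D²) + 72 = 2*D² + 72 = 72 + 2*D²)
(45680 - 1232*4)*(p(F) + 43257) = (45680 - 1232*4)*((72 + 2*(179/137)²) + 43257) = (45680 - 4928)*((72 + 2*(32041/18769)) + 43257) = 40752*((72 + 64082/18769) + 43257) = 40752*(1415450/18769 + 43257) = 40752*(813306083/18769) = 33143849494416/18769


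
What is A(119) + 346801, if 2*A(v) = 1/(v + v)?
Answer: 165077277/476 ≈ 3.4680e+5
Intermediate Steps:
A(v) = 1/(4*v) (A(v) = 1/(2*(v + v)) = 1/(2*((2*v))) = (1/(2*v))/2 = 1/(4*v))
A(119) + 346801 = (¼)/119 + 346801 = (¼)*(1/119) + 346801 = 1/476 + 346801 = 165077277/476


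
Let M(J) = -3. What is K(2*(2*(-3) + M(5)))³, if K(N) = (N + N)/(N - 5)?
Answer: 46656/12167 ≈ 3.8346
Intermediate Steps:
K(N) = 2*N/(-5 + N) (K(N) = (2*N)/(-5 + N) = 2*N/(-5 + N))
K(2*(2*(-3) + M(5)))³ = (2*(2*(2*(-3) - 3))/(-5 + 2*(2*(-3) - 3)))³ = (2*(2*(-6 - 3))/(-5 + 2*(-6 - 3)))³ = (2*(2*(-9))/(-5 + 2*(-9)))³ = (2*(-18)/(-5 - 18))³ = (2*(-18)/(-23))³ = (2*(-18)*(-1/23))³ = (36/23)³ = 46656/12167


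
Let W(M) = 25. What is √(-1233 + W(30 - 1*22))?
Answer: 2*I*√302 ≈ 34.756*I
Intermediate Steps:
√(-1233 + W(30 - 1*22)) = √(-1233 + 25) = √(-1208) = 2*I*√302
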